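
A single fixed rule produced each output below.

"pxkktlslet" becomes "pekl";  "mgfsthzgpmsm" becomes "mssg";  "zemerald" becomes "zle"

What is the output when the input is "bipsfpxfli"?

The pattern: take characters alternately from the front and the back (1st, last, 2nd, 2nd-last, ...), then keep one character in every 3, starting at position 1 (positions 1st, 4th, 7th, ...).
Applying both steps to "bipsfpxfli": "biilpfsxfp", then "blsp".

blsp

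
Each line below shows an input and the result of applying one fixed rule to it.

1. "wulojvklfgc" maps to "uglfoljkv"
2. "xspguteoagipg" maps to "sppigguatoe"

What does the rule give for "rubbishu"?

uhbsbi

Looking at the pairs, the operation is to take characters alternately from the front and the back (1st, last, 2nd, 2nd-last, ...), then delete the first 2 characters.
"rubbishu" → "ruuhbsbi" → "uhbsbi".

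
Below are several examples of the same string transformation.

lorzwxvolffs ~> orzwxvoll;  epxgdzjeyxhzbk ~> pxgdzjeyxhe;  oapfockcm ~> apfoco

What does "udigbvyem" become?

The transformation: delete the last 3 characters, then move the first character to the end.
On "udigbvyem": the first step gives "udigbv", and the second then gives "digbvu".

digbvu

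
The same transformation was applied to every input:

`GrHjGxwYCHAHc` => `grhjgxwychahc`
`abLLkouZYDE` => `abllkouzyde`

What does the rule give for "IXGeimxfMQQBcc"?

Rule — convert every letter to lowercase.
Applying that to "IXGeimxfMQQBcc" gives "ixgeimxfmqqbcc".

ixgeimxfmqqbcc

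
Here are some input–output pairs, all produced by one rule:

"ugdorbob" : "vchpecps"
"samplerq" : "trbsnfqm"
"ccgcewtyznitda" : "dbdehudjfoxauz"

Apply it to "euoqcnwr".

The rule is to shift every letter 1 place forward in the alphabet (wrapping around), then take characters alternately from the front and the back (1st, last, 2nd, 2nd-last, ...).
On "euoqcnwr": the first step gives "fvprdoxs", and the second then gives "fsvxpord".

fsvxpord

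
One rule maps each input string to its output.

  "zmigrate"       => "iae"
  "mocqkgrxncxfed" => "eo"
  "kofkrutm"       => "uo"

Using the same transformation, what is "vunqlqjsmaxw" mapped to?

au

The transformation: move the first 2 characters to the end (rotate left by 2), then keep only the vowels.
Working it through for "vunqlqjsmaxw": intermediate "nqlqjsmaxwvu", final "au".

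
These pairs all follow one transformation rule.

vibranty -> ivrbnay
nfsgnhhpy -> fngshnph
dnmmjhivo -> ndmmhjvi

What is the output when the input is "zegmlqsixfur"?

ezmgqlisfxr

Looking at the pairs, the operation is to swap each adjacent pair of characters (1↔2, 3↔4, ...), then delete the last character.
Applying both steps to "zegmlqsixfur": "ezmgqlisfxru", then "ezmgqlisfxr".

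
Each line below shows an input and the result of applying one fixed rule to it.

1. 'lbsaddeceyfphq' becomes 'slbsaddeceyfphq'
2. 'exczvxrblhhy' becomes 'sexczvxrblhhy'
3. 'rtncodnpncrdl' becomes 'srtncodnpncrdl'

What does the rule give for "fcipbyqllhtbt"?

sfcipbyqllhtbt

In each case the input is transformed by: prepend "s".
Applying that to "fcipbyqllhtbt" gives "sfcipbyqllhtbt".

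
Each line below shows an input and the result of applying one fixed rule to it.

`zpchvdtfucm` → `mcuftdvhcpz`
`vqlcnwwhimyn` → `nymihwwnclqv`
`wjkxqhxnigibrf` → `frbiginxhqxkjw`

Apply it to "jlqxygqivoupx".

The rule is to reverse the string.
For "jlqxygqivoupx" the result is "xpuoviqgyxqlj".

xpuoviqgyxqlj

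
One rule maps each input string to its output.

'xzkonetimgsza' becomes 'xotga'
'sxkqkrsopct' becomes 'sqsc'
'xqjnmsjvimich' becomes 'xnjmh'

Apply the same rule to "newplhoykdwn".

The pattern: keep one character in every 3, starting at position 1 (positions 1st, 4th, 7th, ...).
For "newplhoykdwn" the result is "npod".

npod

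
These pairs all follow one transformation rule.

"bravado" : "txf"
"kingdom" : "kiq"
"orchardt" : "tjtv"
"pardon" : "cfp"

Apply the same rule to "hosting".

qvp

The pattern: shift every letter 2 places forward in the alphabet (wrapping around), then keep every other character starting from the second (positions 2nd, 4th, 6th, ...).
For "hosting", step one produces "jquvkpi"; step two turns that into "qvp".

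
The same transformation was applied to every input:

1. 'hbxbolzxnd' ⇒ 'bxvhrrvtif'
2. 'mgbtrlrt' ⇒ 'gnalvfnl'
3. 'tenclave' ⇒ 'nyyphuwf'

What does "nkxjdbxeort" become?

The pattern: shift every letter 6 places backward in the alphabet (wrapping around), then take characters alternately from the front and the back (1st, last, 2nd, 2nd-last, ...).
On "nkxjdbxeort": the first step gives "herdxvryiln", and the second then gives "hnelridyxrv".

hnelridyxrv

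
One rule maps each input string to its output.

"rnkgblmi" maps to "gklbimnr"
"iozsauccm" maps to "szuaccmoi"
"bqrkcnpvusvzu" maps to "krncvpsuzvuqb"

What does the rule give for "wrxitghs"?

ixgtshrw

The pattern: swap each adjacent pair of characters (1↔2, 3↔4, ...), then move the first 2 characters to the end (rotate left by 2).
Applying both steps to "wrxitghs": "rwixgtsh", then "ixgtshrw".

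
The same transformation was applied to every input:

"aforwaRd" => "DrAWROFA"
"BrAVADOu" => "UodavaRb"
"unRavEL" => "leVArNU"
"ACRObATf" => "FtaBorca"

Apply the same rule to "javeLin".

In each case the input is transformed by: flip the case of every letter, then reverse the string.
On "javeLin" that produces "NIlEVAJ".
(Check on "BrAVADOu": → "bRavadoU" → "UodavaRb" ✓)

NIlEVAJ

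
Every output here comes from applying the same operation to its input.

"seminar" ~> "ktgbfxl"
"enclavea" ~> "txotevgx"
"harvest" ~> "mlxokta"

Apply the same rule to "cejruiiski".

Rule — shift every letter 7 places backward in the alphabet (wrapping around), then reverse the string.
Doing the same to "cejruiiski": "bdlbbnkcxv".

bdlbbnkcxv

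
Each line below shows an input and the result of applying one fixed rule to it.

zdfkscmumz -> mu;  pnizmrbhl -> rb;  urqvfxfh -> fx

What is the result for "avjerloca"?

lo

What's happening: move the last 2 characters to the front (rotate right by 2), then keep only the last 2 characters.
Starting from "avjerloca": after the first operation, "caavjerlo"; after the second, "lo".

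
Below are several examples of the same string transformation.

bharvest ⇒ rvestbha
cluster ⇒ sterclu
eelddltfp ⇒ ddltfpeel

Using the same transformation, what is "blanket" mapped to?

nketbla

The rule is to move the first 3 characters to the end (rotate left by 3).
For "blanket" the result is "nketbla".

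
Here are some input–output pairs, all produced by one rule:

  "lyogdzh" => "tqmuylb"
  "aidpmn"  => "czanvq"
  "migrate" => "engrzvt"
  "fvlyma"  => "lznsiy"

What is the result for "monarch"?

Looking at the pairs, the operation is to move the first 3 characters to the end (rotate left by 3), then shift every letter 13 places forward in the alphabet (wrapping around) — i.e. ROT13.
Applying both steps to "monarch": "archmon", then "nepuzba".

nepuzba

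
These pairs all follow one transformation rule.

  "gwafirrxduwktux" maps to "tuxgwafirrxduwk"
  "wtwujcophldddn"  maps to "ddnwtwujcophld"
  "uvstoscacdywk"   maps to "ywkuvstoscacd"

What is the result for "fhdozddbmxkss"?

What's happening: move the last 3 characters to the front (rotate right by 3).
On "fhdozddbmxkss" that produces "kssfhdozddbmx".

kssfhdozddbmx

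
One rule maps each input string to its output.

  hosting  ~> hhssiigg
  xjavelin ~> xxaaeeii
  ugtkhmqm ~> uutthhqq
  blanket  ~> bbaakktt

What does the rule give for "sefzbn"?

The pattern: keep every other character starting from the first (positions 1st, 3rd, 5th, ...), then double every character.
For "sefzbn" the result is "ssffbb".

ssffbb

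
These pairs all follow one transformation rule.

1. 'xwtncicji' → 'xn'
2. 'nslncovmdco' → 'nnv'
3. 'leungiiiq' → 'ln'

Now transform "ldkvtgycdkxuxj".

The transformation: keep one character in every 3, starting at position 1 (positions 1st, 4th, 7th, ...), then delete the last character.
For "ldkvtgycdkxuxj", step one produces "lvykx"; step two turns that into "lvyk".
(Check on "xwtncicji": → "xnc" → "xn" ✓)

lvyk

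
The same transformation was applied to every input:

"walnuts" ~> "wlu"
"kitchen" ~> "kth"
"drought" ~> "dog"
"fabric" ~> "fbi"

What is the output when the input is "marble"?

The rule is to swap each adjacent pair of characters (1↔2, 3↔4, ...), then keep every other character starting from the second (positions 2nd, 4th, 6th, ...).
For "marble", step one produces "ambrel"; step two turns that into "mrl".

mrl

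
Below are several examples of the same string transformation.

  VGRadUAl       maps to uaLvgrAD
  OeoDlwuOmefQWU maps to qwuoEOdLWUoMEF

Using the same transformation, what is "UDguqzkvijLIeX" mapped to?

Looking at the pairs, the operation is to flip the case of every letter, then move the last 3 characters to the front (rotate right by 3).
Doing the same to "UDguqzkvijLIeX": "iExudGUQZKVIJl".

iExudGUQZKVIJl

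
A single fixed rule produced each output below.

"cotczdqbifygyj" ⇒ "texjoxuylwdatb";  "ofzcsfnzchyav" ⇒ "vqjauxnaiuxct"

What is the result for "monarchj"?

Looking at the pairs, the operation is to shift every letter 5 places backward in the alphabet (wrapping around), then move the last 2 characters to the front (rotate right by 2).
On "monarchj": the first step gives "hjivmxce", and the second then gives "cehjivmx".

cehjivmx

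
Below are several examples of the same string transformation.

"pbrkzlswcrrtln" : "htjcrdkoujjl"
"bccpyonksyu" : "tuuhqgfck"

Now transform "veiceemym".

nwauwwe

Each output is the input with this applied: delete the last 2 characters, then shift every letter 8 places backward in the alphabet (wrapping around).
"veiceemym" → "veiceem" → "nwauwwe".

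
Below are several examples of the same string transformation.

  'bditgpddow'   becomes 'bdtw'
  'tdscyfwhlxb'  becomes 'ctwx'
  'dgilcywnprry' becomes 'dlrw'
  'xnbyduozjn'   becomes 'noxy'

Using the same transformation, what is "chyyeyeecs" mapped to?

cesy

In each case the input is transformed by: keep one character in every 3, starting at position 1 (positions 1st, 4th, 7th, ...), then sort the characters into alphabetical order.
On "chyyeyeecs" that produces "cesy".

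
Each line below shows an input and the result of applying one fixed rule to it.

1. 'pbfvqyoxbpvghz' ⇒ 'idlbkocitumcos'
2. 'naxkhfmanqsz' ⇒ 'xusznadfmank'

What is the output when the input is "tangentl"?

Looking at the pairs, the operation is to shift every letter 13 places forward in the alphabet (wrapping around) — i.e. ROT13, then move the first 3 characters to the end (rotate left by 3).
For "tangentl", step one produces "gnatragy"; step two turns that into "tragygna".

tragygna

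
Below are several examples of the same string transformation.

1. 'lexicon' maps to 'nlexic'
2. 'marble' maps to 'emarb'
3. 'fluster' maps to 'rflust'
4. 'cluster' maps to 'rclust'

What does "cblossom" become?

mcbloss

Each output is the input with this applied: move the last 2 characters to the front (rotate right by 2), then delete the first character.
Applying both steps to "cblossom": "omcbloss", then "mcbloss".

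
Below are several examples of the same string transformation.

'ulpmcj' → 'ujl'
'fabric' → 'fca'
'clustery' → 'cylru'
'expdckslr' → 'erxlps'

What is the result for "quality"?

Looking at the pairs, the operation is to take characters alternately from the front and the back (1st, last, 2nd, 2nd-last, ...), then delete the last 3 characters.
For "quality" the result is "qyut".

qyut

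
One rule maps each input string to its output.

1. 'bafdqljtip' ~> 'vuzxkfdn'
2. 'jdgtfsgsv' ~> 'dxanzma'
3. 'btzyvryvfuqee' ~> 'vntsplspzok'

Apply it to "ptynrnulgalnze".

jnshlhofaufh

What's happening: shift every letter 6 places backward in the alphabet (wrapping around), then delete the last 2 characters.
"ptynrnulgalnze" → "jnshlhofaufh".
(Check on "bafdqljtip": → "vuzxkfdncj" → "vuzxkfdn" ✓)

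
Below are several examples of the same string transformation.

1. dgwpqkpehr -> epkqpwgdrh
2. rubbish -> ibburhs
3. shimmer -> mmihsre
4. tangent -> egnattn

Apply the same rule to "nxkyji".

ykxnij

Rule — reverse the string, then move the first 2 characters to the end (rotate left by 2).
Doing the same to "nxkyji": "ykxnij".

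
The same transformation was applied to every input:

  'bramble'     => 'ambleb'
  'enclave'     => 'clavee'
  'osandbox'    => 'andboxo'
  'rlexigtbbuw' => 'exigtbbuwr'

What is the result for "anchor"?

chora

In each case the input is transformed by: move the first character to the end, then delete the first character.
Starting from "anchor": after the first operation, "nchora"; after the second, "chora".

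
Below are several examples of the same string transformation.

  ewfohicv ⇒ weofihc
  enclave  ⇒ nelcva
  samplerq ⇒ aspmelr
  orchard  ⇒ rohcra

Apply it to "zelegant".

The transformation: delete the last character, then swap each adjacent pair of characters (1↔2, 3↔4, ...).
Applying both steps to "zelegant": "zelegan", then "ezelagn".

ezelagn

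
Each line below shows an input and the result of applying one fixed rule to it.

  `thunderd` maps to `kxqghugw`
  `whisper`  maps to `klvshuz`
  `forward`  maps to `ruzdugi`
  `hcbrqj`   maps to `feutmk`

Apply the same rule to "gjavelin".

mdyholqj

In each case the input is transformed by: shift every letter 3 places forward in the alphabet (wrapping around), then move the first character to the end.
So "gjavelin" becomes "mdyholqj".
(Check on "whisper": → "zklvshu" → "klvshuz" ✓)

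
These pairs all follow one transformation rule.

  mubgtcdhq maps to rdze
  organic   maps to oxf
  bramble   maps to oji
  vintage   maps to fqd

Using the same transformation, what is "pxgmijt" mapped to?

ujg

The transformation: keep every other character starting from the second (positions 2nd, 4th, 6th, ...), then shift every letter 3 places backward in the alphabet (wrapping around).
Working it through for "pxgmijt": intermediate "xmj", final "ujg".
(Check on "organic": → "rai" → "oxf" ✓)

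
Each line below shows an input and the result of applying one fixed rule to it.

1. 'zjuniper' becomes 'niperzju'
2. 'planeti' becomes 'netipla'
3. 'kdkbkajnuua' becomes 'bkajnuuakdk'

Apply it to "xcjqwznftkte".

Rule — move the first 3 characters to the end (rotate left by 3).
Doing the same to "xcjqwznftkte": "qwznftktexcj".

qwznftktexcj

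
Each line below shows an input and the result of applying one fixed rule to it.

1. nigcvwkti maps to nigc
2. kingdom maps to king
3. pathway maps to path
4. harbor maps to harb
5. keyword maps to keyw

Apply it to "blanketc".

Rule — keep only the first 4 characters.
On "blanketc" that produces "blan".

blan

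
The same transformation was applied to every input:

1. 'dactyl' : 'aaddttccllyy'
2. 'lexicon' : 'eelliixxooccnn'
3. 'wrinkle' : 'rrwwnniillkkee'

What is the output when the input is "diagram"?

iiddggaaaarrmm

The transformation: swap each adjacent pair of characters (1↔2, 3↔4, ...), then double every character.
Applying both steps to "diagram": "idgaarm", then "iiddggaaaarrmm".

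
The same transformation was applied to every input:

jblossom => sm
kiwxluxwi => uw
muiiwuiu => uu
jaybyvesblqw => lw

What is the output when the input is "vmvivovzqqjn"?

qn

The pattern: keep every other character starting from the second (positions 2nd, 4th, 6th, ...), then keep only the last 2 characters.
Working it through for "vmvivovzqqjn": intermediate "miozqn", final "qn".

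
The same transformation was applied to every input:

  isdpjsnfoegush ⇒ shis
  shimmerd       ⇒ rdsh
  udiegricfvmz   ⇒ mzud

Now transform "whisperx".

Each output is the input with this applied: move the last 2 characters to the front (rotate right by 2), then keep only the first 4 characters.
"whisperx" → "rxwhispe" → "rxwh".
(Check on "shimmerd": → "rdshimme" → "rdsh" ✓)

rxwh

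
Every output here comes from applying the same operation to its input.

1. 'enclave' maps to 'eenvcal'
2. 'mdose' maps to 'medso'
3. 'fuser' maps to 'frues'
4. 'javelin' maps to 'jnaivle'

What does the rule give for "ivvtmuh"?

ihvuvmt

Looking at the pairs, the operation is to take characters alternately from the front and the back (1st, last, 2nd, 2nd-last, ...).
So "ivvtmuh" becomes "ihvuvmt".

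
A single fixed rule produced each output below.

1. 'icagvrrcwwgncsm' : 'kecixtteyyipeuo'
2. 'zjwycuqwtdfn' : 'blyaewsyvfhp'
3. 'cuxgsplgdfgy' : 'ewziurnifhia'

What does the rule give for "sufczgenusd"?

uwhebigpwuf

The rule is to shift every letter 2 places forward in the alphabet (wrapping around).
For "sufczgenusd" the result is "uwhebigpwuf".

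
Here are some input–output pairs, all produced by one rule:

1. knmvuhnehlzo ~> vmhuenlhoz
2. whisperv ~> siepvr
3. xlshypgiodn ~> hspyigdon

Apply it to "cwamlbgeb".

mablegb

The pattern: swap each adjacent pair of characters (1↔2, 3↔4, ...), then delete the first 2 characters.
"cwamlbgeb" → "wcmablegb" → "mablegb".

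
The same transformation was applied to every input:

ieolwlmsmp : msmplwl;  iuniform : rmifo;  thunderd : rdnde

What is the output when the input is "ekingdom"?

In each case the input is transformed by: delete the first 3 characters, then move the first 3 characters to the end (rotate left by 3).
For "ekingdom", step one produces "ngdom"; step two turns that into "omngd".

omngd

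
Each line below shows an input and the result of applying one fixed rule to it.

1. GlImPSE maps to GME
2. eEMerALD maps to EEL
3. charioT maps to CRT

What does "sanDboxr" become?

Rule — keep one character in every 3, starting at position 1 (positions 1st, 4th, 7th, ...), then convert every letter to uppercase.
On "sanDboxr" that produces "SDX".

SDX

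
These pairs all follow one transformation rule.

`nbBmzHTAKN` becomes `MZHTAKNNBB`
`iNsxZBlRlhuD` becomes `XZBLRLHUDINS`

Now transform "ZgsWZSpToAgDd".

The rule is to move the first 3 characters to the end (rotate left by 3), then convert every letter to uppercase.
For "ZgsWZSpToAgDd", step one produces "WZSpToAgDdZgs"; step two turns that into "WZSPTOAGDDZGS".

WZSPTOAGDDZGS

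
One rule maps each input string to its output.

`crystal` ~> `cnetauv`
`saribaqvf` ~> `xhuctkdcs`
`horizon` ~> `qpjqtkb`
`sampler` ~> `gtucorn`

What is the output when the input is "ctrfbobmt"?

ovevthdqd

Looking at the pairs, the operation is to move the last 2 characters to the front (rotate right by 2), then shift every letter 2 places forward in the alphabet (wrapping around).
For "ctrfbobmt", step one produces "mtctrfbob"; step two turns that into "ovevthdqd".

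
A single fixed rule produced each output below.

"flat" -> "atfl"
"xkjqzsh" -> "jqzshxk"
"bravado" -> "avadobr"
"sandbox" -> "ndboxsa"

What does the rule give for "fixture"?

Looking at the pairs, the operation is to move the first 2 characters to the end (rotate left by 2).
On "fixture" that produces "xturefi".

xturefi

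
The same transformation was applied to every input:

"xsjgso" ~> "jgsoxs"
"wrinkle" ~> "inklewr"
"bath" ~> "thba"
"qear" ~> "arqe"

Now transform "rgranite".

raniterg

The pattern: move the first 2 characters to the end (rotate left by 2).
Applying that to "rgranite" gives "raniterg".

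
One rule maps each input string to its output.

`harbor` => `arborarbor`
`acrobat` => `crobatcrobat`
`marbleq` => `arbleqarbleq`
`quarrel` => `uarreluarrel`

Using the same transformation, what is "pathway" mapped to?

Rule — delete the first character, then write the whole string twice.
"pathway" → "athway" → "athwayathway".

athwayathway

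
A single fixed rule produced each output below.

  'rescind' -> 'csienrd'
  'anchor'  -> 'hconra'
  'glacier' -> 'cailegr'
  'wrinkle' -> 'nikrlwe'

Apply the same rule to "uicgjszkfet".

gcjisuztkef

Rule — move the first 3 characters to the end (rotate left by 3), then take characters alternately from the front and the back (1st, last, 2nd, 2nd-last, ...).
Applying both steps to "uicgjszkfet": "gjszkfetuic", then "gcjisuztkef".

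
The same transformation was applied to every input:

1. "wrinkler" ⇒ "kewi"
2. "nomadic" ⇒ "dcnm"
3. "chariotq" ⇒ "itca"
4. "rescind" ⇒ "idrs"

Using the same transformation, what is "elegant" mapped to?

Looking at the pairs, the operation is to keep every other character starting from the first (positions 1st, 3rd, 5th, ...), then move the first 2 characters to the end (rotate left by 2).
"elegant" → "eeat" → "atee".

atee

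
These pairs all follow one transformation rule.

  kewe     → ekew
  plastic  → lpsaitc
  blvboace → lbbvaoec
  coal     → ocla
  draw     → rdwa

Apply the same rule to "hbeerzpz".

bheezrzp

Each output is the input with this applied: swap each adjacent pair of characters (1↔2, 3↔4, ...).
Applying that to "hbeerzpz" gives "bheezrzp".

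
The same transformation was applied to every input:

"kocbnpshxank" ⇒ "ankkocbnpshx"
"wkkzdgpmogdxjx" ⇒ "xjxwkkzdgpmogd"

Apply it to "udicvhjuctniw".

niwudicvhjuct

What's happening: move the last 3 characters to the front (rotate right by 3).
For "udicvhjuctniw" the result is "niwudicvhjuct".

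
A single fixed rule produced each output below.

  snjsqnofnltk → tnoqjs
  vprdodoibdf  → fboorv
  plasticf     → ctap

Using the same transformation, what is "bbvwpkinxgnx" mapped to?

Rule — keep every other character starting from the first (positions 1st, 3rd, 5th, ...), then reverse the string.
On "bbvwpkinxgnx": the first step gives "bvpixn", and the second then gives "nxipvb".

nxipvb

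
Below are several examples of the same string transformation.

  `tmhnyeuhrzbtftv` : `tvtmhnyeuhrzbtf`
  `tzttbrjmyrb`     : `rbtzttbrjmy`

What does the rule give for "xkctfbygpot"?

Rule — move the last 2 characters to the front (rotate right by 2).
For "xkctfbygpot" the result is "otxkctfbygp".

otxkctfbygp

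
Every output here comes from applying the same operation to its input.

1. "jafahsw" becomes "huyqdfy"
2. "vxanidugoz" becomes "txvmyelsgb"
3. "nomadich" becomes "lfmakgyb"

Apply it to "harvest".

Rule — shift every letter 2 places backward in the alphabet (wrapping around), then take characters alternately from the front and the back (1st, last, 2nd, 2nd-last, ...).
Starting from "harvest": after the first operation, "fyptcqr"; after the second, "fryqpct".

fryqpct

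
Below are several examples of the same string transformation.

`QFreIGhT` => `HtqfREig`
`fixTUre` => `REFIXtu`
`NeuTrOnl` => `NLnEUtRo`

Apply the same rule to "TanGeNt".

nTtANgE

Each output is the input with this applied: move the last 2 characters to the front (rotate right by 2), then flip the case of every letter.
Working it through for "TanGeNt": intermediate "NtTanGe", final "nTtANgE".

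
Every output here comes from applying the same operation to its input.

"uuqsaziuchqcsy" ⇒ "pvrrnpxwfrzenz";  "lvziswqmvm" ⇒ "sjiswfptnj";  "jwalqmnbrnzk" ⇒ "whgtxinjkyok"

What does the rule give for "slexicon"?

lkpibufz

The pattern: shift every letter 3 places backward in the alphabet (wrapping around), then move the last 2 characters to the front (rotate right by 2).
For "slexicon", step one produces "pibufzlk"; step two turns that into "lkpibufz".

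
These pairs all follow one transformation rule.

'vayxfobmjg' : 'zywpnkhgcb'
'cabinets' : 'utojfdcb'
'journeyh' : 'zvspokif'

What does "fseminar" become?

Looking at the pairs, the operation is to sort the characters into reverse alphabetical order, then shift every letter 1 place forward in the alphabet (wrapping around).
For "fseminar" the result is "tsonjgfb".

tsonjgfb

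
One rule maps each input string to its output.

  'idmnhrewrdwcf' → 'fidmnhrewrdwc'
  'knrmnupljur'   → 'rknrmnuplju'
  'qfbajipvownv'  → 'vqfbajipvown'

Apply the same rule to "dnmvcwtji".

Rule — move the last character to the front.
"dnmvcwtji" → "idnmvcwtj".

idnmvcwtj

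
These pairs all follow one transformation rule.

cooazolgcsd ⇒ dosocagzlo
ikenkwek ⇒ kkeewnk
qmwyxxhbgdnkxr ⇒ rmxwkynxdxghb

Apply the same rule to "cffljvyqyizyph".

The transformation: take characters alternately from the front and the back (1st, last, 2nd, 2nd-last, ...), then delete the first character.
On "cffljvyqyizyph" that produces "hfpfylzjivyyq".
(Check on "ikenkwek": → "ikkeewnk" → "kkeewnk" ✓)

hfpfylzjivyyq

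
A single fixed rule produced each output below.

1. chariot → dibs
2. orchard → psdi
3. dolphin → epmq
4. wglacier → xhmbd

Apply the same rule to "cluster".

dmvt

The transformation: delete the last 3 characters, then shift every letter 1 place forward in the alphabet (wrapping around).
For "cluster", step one produces "clus"; step two turns that into "dmvt".
(Check on "orchard": → "orch" → "psdi" ✓)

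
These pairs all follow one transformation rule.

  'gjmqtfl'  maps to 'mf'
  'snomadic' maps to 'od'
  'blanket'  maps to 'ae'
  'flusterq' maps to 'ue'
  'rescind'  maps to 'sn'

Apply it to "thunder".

ue

Each output is the input with this applied: keep one character in every 3, starting at position 3 (positions 3rd, 6th, 9th, ...).
On "thunder" that produces "ue".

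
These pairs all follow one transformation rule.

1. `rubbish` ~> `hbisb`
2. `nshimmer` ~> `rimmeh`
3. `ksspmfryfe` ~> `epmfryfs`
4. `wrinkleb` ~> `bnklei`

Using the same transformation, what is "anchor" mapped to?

rhoc

The rule is to delete the first 2 characters, then swap the first and last characters.
Applying both steps to "anchor": "chor", then "rhoc".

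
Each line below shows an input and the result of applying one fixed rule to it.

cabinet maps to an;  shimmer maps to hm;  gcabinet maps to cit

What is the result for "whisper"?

hp

Each output is the input with this applied: keep one character in every 3, starting at position 2 (positions 2nd, 5th, 8th, ...).
So "whisper" becomes "hp".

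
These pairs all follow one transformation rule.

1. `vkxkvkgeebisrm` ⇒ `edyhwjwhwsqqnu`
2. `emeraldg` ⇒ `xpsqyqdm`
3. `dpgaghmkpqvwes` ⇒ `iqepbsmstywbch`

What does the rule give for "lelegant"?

mzfxqxqs

In each case the input is transformed by: move the last 3 characters to the front (rotate right by 3), then shift every letter 12 places forward in the alphabet (wrapping around).
Doing the same to "lelegant": "mzfxqxqs".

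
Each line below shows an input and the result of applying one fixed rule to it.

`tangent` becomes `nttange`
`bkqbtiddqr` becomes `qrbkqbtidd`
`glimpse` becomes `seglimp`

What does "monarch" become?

chmonar

Rule — move the last 2 characters to the front (rotate right by 2).
"monarch" → "chmonar".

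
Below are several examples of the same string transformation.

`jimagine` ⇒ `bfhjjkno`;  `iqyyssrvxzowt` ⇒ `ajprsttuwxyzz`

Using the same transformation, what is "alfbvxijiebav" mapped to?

bbccfgjjkmwwy

The transformation: shift every letter 1 place forward in the alphabet (wrapping around), then sort the characters into alphabetical order.
On "alfbvxijiebav": the first step gives "bmgcwyjkjfcbw", and the second then gives "bbccfgjjkmwwy".
(Check on "iqyyssrvxzowt": → "jrzzttswyapxu" → "ajprsttuwxyzz" ✓)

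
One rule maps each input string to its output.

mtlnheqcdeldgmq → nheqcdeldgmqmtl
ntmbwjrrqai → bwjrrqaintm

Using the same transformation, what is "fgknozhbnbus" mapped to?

Each output is the input with this applied: move the first 3 characters to the end (rotate left by 3).
So "fgknozhbnbus" becomes "nozhbnbusfgk".

nozhbnbusfgk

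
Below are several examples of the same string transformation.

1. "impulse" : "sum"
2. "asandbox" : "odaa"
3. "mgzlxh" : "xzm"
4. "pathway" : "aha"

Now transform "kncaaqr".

Each output is the input with this applied: reverse the string, then keep every other character starting from the second (positions 2nd, 4th, 6th, ...).
Starting from "kncaaqr": after the first operation, "rqaacnk"; after the second, "qan".

qan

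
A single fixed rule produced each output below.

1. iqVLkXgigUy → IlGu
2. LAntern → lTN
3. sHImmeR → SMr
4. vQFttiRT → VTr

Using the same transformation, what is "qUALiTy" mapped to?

In each case the input is transformed by: keep one character in every 3, starting at position 1 (positions 1st, 4th, 7th, ...), then flip the case of every letter.
Applying both steps to "qUALiTy": "qLy", then "QlY".

QlY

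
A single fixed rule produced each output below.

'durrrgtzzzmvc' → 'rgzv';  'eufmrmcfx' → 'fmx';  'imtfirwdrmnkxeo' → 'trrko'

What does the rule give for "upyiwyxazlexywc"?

Each output is the input with this applied: keep one character in every 3, starting at position 3 (positions 3rd, 6th, 9th, ...).
Doing the same to "upyiwyxazlexywc": "yyzxc".

yyzxc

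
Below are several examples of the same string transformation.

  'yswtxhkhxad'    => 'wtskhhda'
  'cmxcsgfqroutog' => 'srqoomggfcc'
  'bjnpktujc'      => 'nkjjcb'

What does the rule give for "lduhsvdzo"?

The transformation: sort the characters into reverse alphabetical order, then delete the first 3 characters.
Applying both steps to "lduhsvdzo": "zvusolhdd", then "solhdd".

solhdd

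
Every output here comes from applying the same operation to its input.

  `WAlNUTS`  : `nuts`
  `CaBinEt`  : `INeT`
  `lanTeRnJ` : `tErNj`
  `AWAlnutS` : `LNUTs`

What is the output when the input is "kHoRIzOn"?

The transformation: flip the case of every letter, then delete the first 3 characters.
So "kHoRIzOn" becomes "riZoN".

riZoN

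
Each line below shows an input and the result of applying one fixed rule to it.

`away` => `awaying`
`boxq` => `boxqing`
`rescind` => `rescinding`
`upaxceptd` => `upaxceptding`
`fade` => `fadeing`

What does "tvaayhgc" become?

tvaayhgcing

Looking at the pairs, the operation is to append "ing".
So "tvaayhgc" becomes "tvaayhgcing".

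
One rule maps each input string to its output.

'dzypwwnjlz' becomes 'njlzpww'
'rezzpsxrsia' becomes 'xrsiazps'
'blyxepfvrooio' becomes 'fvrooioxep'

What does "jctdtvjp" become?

Each output is the input with this applied: delete the first 3 characters, then move the first 3 characters to the end (rotate left by 3).
Working it through for "jctdtvjp": intermediate "dtvjp", final "jpdtv".

jpdtv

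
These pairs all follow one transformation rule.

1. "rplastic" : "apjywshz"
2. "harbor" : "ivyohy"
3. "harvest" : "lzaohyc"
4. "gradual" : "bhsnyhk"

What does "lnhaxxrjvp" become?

The pattern: shift every letter 7 places forward in the alphabet (wrapping around), then move the last 3 characters to the front (rotate right by 3).
Applying that to "lnhaxxrjvp" gives "qcwsuoheey".

qcwsuoheey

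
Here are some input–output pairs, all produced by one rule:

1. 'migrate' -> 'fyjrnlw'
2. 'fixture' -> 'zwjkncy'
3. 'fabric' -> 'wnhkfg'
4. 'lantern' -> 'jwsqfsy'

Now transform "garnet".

The pattern: shift every letter 5 places forward in the alphabet (wrapping around), then move the last 3 characters to the front (rotate right by 3).
Applying both steps to "garnet": "lfwsjy", then "sjylfw".

sjylfw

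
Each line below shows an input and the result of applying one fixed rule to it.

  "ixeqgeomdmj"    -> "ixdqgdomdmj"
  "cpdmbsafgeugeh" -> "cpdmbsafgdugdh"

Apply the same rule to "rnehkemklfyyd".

rndhkdmklfyyd

The pattern: replace every "e" with "d".
"rnehkemklfyyd" → "rndhkdmklfyyd".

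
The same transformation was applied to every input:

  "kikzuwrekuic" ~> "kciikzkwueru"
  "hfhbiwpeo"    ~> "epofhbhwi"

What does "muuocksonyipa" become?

Each output is the input with this applied: swap each adjacent pair of characters (1↔2, 3↔4, ...), then move the last 3 characters to the front (rotate right by 3).
For "muuocksonyipa", step one produces "umoukcosynpia"; step two turns that into "piaumoukcosyn".

piaumoukcosyn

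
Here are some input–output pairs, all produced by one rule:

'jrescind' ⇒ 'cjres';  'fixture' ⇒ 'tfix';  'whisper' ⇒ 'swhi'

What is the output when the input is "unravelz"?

Looking at the pairs, the operation is to delete the last 3 characters, then move the last character to the front.
For "unravelz" the result is "vunra".
(Check on "fixture": → "fixt" → "tfix" ✓)

vunra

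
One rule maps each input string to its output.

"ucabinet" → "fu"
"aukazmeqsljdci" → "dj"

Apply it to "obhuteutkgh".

hi

The pattern: shift every letter 1 place forward in the alphabet (wrapping around), then keep only the last 2 characters.
For "obhuteutkgh" the result is "hi".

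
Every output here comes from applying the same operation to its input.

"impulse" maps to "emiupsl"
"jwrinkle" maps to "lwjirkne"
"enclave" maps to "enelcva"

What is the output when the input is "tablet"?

eatlbt

In each case the input is transformed by: swap each adjacent pair of characters (1↔2, 3↔4, ...), then move the last character to the front.
Doing the same to "tablet": "eatlbt".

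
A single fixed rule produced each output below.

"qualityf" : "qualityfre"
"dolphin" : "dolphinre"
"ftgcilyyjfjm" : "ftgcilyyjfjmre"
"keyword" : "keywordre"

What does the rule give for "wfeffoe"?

The pattern: append "re".
So "wfeffoe" becomes "wfeffoere".

wfeffoere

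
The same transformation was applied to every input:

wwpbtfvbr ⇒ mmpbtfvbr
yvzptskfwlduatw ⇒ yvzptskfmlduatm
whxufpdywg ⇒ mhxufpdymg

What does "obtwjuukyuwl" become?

The rule is to replace every "w" with "m".
Applying that to "obtwjuukyuwl" gives "obtmjuukyuml".

obtmjuukyuml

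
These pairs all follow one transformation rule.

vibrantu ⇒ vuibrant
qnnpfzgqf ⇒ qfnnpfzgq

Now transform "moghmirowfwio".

mooghmirowfwi

Each output is the input with this applied: swap the first and last characters, then move the last character to the front.
Working it through for "moghmirowfwio": intermediate "ooghmirowfwim", final "mooghmirowfwi".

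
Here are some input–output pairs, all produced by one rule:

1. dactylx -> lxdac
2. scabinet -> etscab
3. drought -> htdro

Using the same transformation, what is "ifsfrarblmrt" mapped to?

rtifsfrarb

The pattern: move the last 2 characters to the front (rotate right by 2), then delete the last 2 characters.
"ifsfrarblmrt" → "rtifsfrarblm" → "rtifsfrarb".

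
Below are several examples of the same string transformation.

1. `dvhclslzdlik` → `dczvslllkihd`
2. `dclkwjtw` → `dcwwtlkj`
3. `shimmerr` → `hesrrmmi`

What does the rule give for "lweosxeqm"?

eexwsqoml

Rule — sort the characters into reverse alphabetical order, then move the last 2 characters to the front (rotate right by 2).
Starting from "lweosxeqm": after the first operation, "xwsqomlee"; after the second, "eexwsqoml".
(Check on "dclkwjtw": → "wwtlkjdc" → "dcwwtlkj" ✓)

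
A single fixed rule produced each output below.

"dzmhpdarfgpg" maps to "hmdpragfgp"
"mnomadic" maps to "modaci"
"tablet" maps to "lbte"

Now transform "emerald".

In each case the input is transformed by: swap each adjacent pair of characters (1↔2, 3↔4, ...), then delete the first 2 characters.
Working it through for "emerald": intermediate "merelad", final "relad".
(Check on "mnomadic": → "nmmodaci" → "modaci" ✓)

relad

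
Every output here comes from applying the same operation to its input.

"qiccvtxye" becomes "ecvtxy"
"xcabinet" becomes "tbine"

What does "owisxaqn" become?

The pattern: delete the first 3 characters, then move the last character to the front.
Applying that to "owisxaqn" gives "nsxaq".
(Check on "xcabinet": → "binet" → "tbine" ✓)

nsxaq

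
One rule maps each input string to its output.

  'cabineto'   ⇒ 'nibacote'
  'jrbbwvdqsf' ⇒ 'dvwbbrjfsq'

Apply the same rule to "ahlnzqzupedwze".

Looking at the pairs, the operation is to reverse the string, then move the first 3 characters to the end (rotate left by 3).
For "ahlnzqzupedwze", step one produces "ezwdepuzqznlha"; step two turns that into "depuzqznlhaezw".

depuzqznlhaezw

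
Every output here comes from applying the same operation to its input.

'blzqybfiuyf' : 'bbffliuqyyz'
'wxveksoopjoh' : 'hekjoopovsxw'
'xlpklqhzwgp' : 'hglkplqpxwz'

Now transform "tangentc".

The rule is to sort the characters into alphabetical order, then swap each adjacent pair of characters (1↔2, 3↔4, ...).
So "tangentc" becomes "cagenntt".

cagenntt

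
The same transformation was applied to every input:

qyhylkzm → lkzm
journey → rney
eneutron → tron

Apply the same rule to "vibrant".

rant

In each case the input is transformed by: keep only the last 4 characters.
On "vibrant" that produces "rant".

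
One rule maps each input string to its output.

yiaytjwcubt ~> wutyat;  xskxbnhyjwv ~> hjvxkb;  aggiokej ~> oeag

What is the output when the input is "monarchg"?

rhmn

The pattern: keep every other character starting from the first (positions 1st, 3rd, 5th, ...), then swap the front and back halves of the string.
Starting from "monarchg": after the first operation, "mnrh"; after the second, "rhmn".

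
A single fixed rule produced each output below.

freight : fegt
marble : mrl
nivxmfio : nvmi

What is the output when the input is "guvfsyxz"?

gvsx

What's happening: keep every other character starting from the first (positions 1st, 3rd, 5th, ...).
For "guvfsyxz" the result is "gvsx".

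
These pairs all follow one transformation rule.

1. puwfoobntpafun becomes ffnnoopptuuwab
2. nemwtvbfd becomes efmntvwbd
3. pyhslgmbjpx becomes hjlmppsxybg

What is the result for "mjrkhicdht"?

What's happening: sort the characters into alphabetical order, then move the first 2 characters to the end (rotate left by 2).
So "mjrkhicdht" becomes "hhijkmrtcd".
(Check on "pyhslgmbjpx": → "bghjlmppsxy" → "hjlmppsxybg" ✓)

hhijkmrtcd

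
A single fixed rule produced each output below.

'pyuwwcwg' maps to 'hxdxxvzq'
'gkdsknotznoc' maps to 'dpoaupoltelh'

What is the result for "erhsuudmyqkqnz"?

aorlrznevvtisf

The transformation: reverse the string, then shift every letter 1 place forward in the alphabet (wrapping around).
"erhsuudmyqkqnz" → "aorlrznevvtisf".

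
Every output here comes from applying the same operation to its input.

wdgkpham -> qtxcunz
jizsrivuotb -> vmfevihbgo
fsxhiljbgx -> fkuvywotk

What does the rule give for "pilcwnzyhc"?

vypjamlup

The transformation: delete the first character, then shift every letter 13 places forward in the alphabet (wrapping around) — i.e. ROT13.
On "pilcwnzyhc": the first step gives "ilcwnzyhc", and the second then gives "vypjamlup".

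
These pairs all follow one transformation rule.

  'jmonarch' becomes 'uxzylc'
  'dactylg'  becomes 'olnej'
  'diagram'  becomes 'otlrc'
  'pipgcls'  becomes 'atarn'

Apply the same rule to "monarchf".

xzylcn

In each case the input is transformed by: delete the last 2 characters, then shift every letter 11 places forward in the alphabet (wrapping around).
Applying both steps to "monarchf": "monarc", then "xzylcn".
(Check on "pipgcls": → "pipgc" → "atarn" ✓)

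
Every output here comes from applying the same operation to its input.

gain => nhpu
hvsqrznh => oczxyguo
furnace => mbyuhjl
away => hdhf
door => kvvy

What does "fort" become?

mvya

Looking at the pairs, the operation is to shift every letter 7 places forward in the alphabet (wrapping around).
For "fort" the result is "mvya".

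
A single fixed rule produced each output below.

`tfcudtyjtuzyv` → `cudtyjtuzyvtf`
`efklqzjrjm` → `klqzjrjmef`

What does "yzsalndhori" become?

What's happening: move the first 2 characters to the end (rotate left by 2).
On "yzsalndhori" that produces "salndhoriyz".

salndhoriyz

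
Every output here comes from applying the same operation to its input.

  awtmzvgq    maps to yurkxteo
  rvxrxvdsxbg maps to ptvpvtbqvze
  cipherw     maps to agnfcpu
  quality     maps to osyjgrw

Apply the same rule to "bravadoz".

The rule is to shift every letter 2 places backward in the alphabet (wrapping around).
For "bravadoz" the result is "zpytybmx".

zpytybmx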